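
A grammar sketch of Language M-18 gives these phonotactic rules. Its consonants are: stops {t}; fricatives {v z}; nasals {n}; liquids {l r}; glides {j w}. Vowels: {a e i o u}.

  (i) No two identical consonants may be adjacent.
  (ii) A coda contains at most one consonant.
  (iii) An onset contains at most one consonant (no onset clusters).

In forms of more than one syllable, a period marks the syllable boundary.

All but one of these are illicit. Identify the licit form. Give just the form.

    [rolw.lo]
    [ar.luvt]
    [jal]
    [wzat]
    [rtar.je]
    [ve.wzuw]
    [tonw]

[rolw.lo] — violates constraint (ii): syllable 1 coda /lw/ has 2 consonants (> 1) → illicit
[ar.luvt] — violates constraint (ii): syllable 2 coda /vt/ has 2 consonants (> 1) → illicit
[jal] — σ1 onset /j/, coda /l/ ok → licit
[wzat] — violates constraint (iii): syllable 1 onset /wz/ has 2 consonants (> 1) → illicit
[rtar.je] — violates constraint (iii): syllable 1 onset /rt/ has 2 consonants (> 1) → illicit
[ve.wzuw] — violates constraint (iii): syllable 2 onset /wz/ has 2 consonants (> 1) → illicit
[tonw] — violates constraint (ii): syllable 1 coda /nw/ has 2 consonants (> 1) → illicit

[jal]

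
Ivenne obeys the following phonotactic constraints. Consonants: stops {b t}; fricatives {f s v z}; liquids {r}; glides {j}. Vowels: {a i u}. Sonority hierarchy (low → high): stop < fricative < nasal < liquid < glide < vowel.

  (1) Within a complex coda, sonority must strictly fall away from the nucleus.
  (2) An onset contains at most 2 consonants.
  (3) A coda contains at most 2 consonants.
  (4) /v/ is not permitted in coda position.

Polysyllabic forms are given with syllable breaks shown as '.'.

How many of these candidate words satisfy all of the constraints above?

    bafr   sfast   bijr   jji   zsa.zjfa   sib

bafr — violates constraint 1: syllable 1 coda /fr/: /f/ (fricative, 2) → /r/ (liquid, 4) does not fall → ill-formed
sfast — σ1 onset /sf/ (2C), coda /st/ (2→1 falls) ok → well-formed
bijr — σ1 onset /b/, coda /jr/ (5→4 falls) ok → well-formed
jji — σ1 onset /jj/ (2C), coda /∅/ ok → well-formed
zsa.zjfa — violates constraint 2: syllable 2 onset /zjf/ has 3 consonants (> 2) → ill-formed
sib — σ1 onset /s/, coda /b/ ok → well-formed
Well-formed: sfast, bijr, jji, sib → 4.

4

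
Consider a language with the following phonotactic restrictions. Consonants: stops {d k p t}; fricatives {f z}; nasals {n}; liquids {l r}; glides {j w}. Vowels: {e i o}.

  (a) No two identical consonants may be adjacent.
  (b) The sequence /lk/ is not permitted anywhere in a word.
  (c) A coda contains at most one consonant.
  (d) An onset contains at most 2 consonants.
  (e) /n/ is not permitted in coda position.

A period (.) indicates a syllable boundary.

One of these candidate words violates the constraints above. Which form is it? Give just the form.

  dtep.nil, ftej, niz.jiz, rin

dtep.nil — σ1 onset /dt/ (2C), coda /p/ ok; σ2 onset /n/, coda /l/ ok → licit
ftej — σ1 onset /ft/ (2C), coda /j/ ok → licit
niz.jiz — σ1 onset /n/, coda /z/ ok; σ2 onset /j/, coda /z/ ok → licit
rin — violates constraint (e): syllable 1 coda contains /n/ → illicit

rin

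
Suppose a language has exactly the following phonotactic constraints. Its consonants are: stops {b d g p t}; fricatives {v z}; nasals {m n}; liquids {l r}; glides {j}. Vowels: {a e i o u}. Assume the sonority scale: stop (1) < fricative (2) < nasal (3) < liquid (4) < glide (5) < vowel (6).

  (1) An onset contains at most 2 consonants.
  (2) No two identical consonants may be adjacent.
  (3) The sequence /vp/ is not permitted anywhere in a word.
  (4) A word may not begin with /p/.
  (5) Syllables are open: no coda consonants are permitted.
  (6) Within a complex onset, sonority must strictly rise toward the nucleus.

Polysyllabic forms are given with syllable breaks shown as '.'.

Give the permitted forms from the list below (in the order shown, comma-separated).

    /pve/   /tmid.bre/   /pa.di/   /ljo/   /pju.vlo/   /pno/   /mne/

/ljo/

/pve/ — violates constraint 4: word begins with /p/ → not permitted
/tmid.bre/ — violates constraint 5: syllable 1 coda /d/ has 1 consonant (> 0) → not permitted
/pa.di/ — violates constraint 4: word begins with /p/ → not permitted
/ljo/ — σ1 onset /lj/ (4→5 rises), coda /∅/ ok → permitted
/pju.vlo/ — violates constraint 4: word begins with /p/ → not permitted
/pno/ — violates constraint 4: word begins with /p/ → not permitted
/mne/ — violates constraint 6: syllable 1 onset /mn/: /m/ (nasal, 3) → /n/ (nasal, 3) does not rise → not permitted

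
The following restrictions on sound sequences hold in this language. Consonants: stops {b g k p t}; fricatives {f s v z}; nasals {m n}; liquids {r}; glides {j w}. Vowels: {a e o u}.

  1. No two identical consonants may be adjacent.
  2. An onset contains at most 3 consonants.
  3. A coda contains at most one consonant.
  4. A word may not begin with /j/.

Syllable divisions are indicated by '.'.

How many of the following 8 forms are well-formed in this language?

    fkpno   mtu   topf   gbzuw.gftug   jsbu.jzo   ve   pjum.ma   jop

fkpno — violates constraint 2: syllable 1 onset /fkpn/ has 4 consonants (> 3) → ill-formed
mtu — σ1 onset /mt/ (2C), coda /∅/ ok → well-formed
topf — violates constraint 3: syllable 1 coda /pf/ has 2 consonants (> 1) → ill-formed
gbzuw.gftug — σ1 onset /gbz/ (3C), coda /w/ ok; σ2 onset /gft/ (3C), coda /g/ ok → well-formed
jsbu.jzo — violates constraint 4: word begins with /j/ → ill-formed
ve — σ1 onset /v/, coda /∅/ ok → well-formed
pjum.ma — violates constraint 1: adjacent identical consonants /mm/ → ill-formed
jop — violates constraint 4: word begins with /j/ → ill-formed
Well-formed: mtu, gbzuw.gftug, ve → 3.

3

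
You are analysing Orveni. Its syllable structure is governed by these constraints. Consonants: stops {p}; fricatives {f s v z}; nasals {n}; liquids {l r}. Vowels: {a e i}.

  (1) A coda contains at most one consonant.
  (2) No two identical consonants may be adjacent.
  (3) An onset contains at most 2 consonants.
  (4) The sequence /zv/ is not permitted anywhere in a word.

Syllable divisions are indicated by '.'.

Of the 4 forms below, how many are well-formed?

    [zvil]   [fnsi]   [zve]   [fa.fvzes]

0

[zvil] — violates constraint 4: contains banned sequence /zv/ → ill-formed
[fnsi] — violates constraint 3: syllable 1 onset /fns/ has 3 consonants (> 2) → ill-formed
[zve] — violates constraint 4: contains banned sequence /zv/ → ill-formed
[fa.fvzes] — violates constraint 3: syllable 2 onset /fvz/ has 3 consonants (> 2) → ill-formed
No form is well-formed → 0.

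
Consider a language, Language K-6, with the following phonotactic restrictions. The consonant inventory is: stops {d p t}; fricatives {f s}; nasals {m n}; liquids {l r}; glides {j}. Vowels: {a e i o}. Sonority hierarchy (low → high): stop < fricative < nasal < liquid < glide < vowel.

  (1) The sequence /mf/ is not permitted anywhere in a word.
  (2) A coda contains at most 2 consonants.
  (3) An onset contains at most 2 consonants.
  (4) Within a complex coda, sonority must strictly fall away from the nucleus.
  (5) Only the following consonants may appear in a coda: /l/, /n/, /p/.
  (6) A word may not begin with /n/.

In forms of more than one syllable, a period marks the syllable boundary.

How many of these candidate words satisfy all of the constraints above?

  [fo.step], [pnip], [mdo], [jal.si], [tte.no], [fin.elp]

[fo.step] — σ1 onset /f/, coda /∅/ ok; σ2 onset /st/ (2C), coda /p/ ok → phonotactically legal
[pnip] — σ1 onset /pn/ (2C), coda /p/ ok → phonotactically legal
[mdo] — σ1 onset /md/ (2C), coda /∅/ ok → phonotactically legal
[jal.si] — σ1 onset /j/, coda /l/ ok; σ2 onset /s/, coda /∅/ ok → phonotactically legal
[tte.no] — σ1 onset /tt/ (2C), coda /∅/ ok; σ2 onset /n/, coda /∅/ ok → phonotactically legal
[fin.elp] — σ1 onset /f/, coda /n/ ok; σ2 onset /∅/, coda /lp/ (4→1 falls) ok → phonotactically legal
Phonotactically legal: [fo.step], [pnip], [mdo], [jal.si], [tte.no], [fin.elp] → 6.

6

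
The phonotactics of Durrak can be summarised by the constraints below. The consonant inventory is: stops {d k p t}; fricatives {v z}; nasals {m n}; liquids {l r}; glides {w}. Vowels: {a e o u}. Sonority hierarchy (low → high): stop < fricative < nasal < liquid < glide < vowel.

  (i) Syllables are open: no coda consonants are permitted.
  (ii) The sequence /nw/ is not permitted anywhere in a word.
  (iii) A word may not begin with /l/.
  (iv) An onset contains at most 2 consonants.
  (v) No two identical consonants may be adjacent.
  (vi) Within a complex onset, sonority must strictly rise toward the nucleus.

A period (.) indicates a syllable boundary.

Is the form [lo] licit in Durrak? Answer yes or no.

[lo] — violates constraint (iii): word begins with /l/ → illicit

no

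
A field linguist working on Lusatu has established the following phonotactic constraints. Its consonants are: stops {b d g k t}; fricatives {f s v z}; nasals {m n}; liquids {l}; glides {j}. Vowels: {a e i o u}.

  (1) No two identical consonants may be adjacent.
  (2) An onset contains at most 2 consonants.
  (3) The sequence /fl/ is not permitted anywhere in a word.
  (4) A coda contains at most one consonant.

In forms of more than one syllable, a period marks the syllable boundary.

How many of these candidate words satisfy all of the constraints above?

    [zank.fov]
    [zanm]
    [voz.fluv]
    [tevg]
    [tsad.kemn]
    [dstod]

[zank.fov] — violates constraint 4: syllable 1 coda /nk/ has 2 consonants (> 1) → ill-formed
[zanm] — violates constraint 4: syllable 1 coda /nm/ has 2 consonants (> 1) → ill-formed
[voz.fluv] — violates constraint 3: contains banned sequence /fl/ → ill-formed
[tevg] — violates constraint 4: syllable 1 coda /vg/ has 2 consonants (> 1) → ill-formed
[tsad.kemn] — violates constraint 4: syllable 2 coda /mn/ has 2 consonants (> 1) → ill-formed
[dstod] — violates constraint 2: syllable 1 onset /dst/ has 3 consonants (> 2) → ill-formed
No form is well-formed → 0.

0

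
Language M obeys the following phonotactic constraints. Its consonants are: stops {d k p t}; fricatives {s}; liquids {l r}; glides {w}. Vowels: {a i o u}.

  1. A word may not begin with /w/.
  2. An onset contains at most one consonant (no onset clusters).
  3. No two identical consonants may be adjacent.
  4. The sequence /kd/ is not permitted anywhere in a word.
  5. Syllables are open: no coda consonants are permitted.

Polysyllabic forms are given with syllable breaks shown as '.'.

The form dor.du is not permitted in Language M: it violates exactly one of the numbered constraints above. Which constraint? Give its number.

dor.du: syllable 1 coda /r/ has 1 consonant (> 0).
This is a violation of constraint 5: "Syllables are open: no coda consonants are permitted."
The remaining constraints (1, 2, 3, 4) are satisfied.

5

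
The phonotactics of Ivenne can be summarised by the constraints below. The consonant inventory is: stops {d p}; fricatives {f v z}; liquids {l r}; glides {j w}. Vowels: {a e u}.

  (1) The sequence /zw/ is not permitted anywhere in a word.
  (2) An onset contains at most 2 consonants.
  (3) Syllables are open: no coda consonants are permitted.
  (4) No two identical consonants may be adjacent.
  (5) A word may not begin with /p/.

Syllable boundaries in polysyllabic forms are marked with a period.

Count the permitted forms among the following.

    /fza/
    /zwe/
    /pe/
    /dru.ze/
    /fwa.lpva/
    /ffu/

/fza/ — σ1 onset /fz/ (2C), coda /∅/ ok → permitted
/zwe/ — violates constraint 1: contains banned sequence /zw/ → not permitted
/pe/ — violates constraint 5: word begins with /p/ → not permitted
/dru.ze/ — σ1 onset /dr/ (2C), coda /∅/ ok; σ2 onset /z/, coda /∅/ ok → permitted
/fwa.lpva/ — violates constraint 2: syllable 2 onset /lpv/ has 3 consonants (> 2) → not permitted
/ffu/ — violates constraint 4: adjacent identical consonants /ff/ → not permitted
Permitted: /fza/, /dru.ze/ → 2.

2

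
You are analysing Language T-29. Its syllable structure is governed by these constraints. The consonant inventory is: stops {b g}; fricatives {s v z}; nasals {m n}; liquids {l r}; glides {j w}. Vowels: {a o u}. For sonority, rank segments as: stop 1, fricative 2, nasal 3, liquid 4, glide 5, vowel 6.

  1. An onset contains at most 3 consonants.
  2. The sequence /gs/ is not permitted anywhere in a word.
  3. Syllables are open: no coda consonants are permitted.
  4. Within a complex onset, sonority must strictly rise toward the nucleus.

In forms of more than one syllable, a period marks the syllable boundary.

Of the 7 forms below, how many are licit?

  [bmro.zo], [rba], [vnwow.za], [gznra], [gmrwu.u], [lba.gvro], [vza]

[bmro.zo] — σ1 onset /bmr/ (1→3→4 rises), coda /∅/ ok; σ2 onset /z/, coda /∅/ ok → licit
[rba] — violates constraint 4: syllable 1 onset /rb/: /r/ (liquid, 4) → /b/ (stop, 1) does not rise → illicit
[vnwow.za] — violates constraint 3: syllable 1 coda /w/ has 1 consonant (> 0) → illicit
[gznra] — violates constraint 1: syllable 1 onset /gznr/ has 4 consonants (> 3) → illicit
[gmrwu.u] — violates constraint 1: syllable 1 onset /gmrw/ has 4 consonants (> 3) → illicit
[lba.gvro] — violates constraint 4: syllable 1 onset /lb/: /l/ (liquid, 4) → /b/ (stop, 1) does not rise → illicit
[vza] — violates constraint 4: syllable 1 onset /vz/: /v/ (fricative, 2) → /z/ (fricative, 2) does not rise → illicit
Licit: [bmro.zo] → 1.

1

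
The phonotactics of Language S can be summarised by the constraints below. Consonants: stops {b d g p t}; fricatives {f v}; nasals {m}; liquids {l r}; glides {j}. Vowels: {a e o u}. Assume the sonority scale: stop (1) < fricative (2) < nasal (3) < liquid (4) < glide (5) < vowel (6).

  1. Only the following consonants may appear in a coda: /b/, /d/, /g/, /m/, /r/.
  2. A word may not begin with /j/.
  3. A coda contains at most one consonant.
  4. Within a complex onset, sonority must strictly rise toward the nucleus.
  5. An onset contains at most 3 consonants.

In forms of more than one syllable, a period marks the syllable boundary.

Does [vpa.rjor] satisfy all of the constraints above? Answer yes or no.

no

[vpa.rjor] — violates constraint 4: syllable 1 onset /vp/: /v/ (fricative, 2) → /p/ (stop, 1) does not rise → phonotactically illegal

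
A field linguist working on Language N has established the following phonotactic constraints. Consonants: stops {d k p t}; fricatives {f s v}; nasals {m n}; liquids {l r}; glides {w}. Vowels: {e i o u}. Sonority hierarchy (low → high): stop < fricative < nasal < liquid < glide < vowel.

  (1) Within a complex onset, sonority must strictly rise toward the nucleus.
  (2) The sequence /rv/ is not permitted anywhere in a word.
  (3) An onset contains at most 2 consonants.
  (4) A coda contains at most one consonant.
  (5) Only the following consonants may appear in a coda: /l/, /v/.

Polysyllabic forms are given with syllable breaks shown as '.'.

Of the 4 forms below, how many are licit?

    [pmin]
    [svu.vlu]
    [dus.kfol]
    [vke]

0

[pmin] — violates constraint 5: syllable 1 coda contains /n/, which is not a licensed coda consonant → illicit
[svu.vlu] — violates constraint 1: syllable 1 onset /sv/: /s/ (fricative, 2) → /v/ (fricative, 2) does not rise → illicit
[dus.kfol] — violates constraint 5: syllable 1 coda contains /s/, which is not a licensed coda consonant → illicit
[vke] — violates constraint 1: syllable 1 onset /vk/: /v/ (fricative, 2) → /k/ (stop, 1) does not rise → illicit
No form is licit → 0.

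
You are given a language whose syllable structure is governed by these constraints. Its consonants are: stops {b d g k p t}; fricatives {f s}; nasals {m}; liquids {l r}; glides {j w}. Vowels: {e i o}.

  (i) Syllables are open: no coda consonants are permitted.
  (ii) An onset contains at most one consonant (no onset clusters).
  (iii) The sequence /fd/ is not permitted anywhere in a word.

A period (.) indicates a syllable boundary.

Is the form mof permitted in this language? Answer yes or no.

mof — violates constraint (i): syllable 1 coda /f/ has 1 consonant (> 0) → not permitted

no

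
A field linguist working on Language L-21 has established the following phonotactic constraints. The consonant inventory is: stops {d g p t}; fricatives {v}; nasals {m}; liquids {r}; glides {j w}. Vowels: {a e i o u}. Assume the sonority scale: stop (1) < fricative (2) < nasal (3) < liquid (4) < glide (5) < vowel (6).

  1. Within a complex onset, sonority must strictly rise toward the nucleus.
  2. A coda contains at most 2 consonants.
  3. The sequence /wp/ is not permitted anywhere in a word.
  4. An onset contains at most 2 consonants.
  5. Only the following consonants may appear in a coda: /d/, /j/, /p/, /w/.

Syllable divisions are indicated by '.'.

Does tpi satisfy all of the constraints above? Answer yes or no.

tpi — violates constraint 1: syllable 1 onset /tp/: /t/ (stop, 1) → /p/ (stop, 1) does not rise → phonotactically illegal

no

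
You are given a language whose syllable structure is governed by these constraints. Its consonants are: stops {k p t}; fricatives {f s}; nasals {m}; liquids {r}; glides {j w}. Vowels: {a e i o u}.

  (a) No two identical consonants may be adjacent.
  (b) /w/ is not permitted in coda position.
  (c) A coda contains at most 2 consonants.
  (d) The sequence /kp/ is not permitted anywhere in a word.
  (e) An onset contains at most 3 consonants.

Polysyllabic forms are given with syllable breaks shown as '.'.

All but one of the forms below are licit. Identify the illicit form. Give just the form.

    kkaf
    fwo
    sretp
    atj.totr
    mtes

kkaf

kkaf — violates constraint (a): adjacent identical consonants /kk/ → illicit
fwo — σ1 onset /fw/ (2C), coda /∅/ ok → licit
sretp — σ1 onset /sr/ (2C), coda /tp/ (2C) ok → licit
atj.totr — σ1 onset /∅/, coda /tj/ (2C) ok; σ2 onset /t/, coda /tr/ (2C) ok → licit
mtes — σ1 onset /mt/ (2C), coda /s/ ok → licit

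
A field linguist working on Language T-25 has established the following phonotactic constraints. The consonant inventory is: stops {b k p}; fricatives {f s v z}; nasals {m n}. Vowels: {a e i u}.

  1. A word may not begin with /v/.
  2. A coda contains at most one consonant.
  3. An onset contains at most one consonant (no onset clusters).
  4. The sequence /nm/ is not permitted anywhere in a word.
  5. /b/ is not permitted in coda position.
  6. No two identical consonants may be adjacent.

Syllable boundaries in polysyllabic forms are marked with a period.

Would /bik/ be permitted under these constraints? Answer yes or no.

/bik/ — σ1 onset /b/, coda /k/ ok → permitted

yes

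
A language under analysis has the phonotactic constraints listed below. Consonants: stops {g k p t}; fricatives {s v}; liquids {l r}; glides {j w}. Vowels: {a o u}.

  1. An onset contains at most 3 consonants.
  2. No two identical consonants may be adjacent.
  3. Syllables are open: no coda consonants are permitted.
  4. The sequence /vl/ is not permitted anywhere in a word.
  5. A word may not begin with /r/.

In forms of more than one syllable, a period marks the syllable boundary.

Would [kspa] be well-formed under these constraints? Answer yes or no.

yes

[kspa] — σ1 onset /ksp/ (3C), coda /∅/ ok → well-formed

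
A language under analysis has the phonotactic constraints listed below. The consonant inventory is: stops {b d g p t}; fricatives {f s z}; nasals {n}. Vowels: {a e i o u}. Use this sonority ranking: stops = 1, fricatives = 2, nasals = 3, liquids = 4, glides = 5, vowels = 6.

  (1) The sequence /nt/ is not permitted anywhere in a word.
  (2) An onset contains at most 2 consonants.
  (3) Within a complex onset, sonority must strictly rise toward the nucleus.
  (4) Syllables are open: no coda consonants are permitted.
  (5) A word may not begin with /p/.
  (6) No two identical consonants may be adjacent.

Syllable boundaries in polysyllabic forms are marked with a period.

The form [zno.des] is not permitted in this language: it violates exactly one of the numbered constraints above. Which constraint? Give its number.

4

[zno.des]: syllable 2 coda /s/ has 1 consonant (> 0).
This is a violation of constraint 4: "Syllables are open: no coda consonants are permitted."
The remaining constraints (1, 2, 3, 5, 6) are satisfied.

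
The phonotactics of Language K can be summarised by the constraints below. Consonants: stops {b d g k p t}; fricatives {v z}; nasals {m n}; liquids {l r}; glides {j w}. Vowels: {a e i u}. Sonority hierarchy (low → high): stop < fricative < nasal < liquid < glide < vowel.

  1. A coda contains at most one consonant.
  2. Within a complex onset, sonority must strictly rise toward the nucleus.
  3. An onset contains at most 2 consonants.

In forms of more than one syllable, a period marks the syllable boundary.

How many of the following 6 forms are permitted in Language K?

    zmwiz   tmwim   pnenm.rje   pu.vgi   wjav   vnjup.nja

0

zmwiz — violates constraint 3: syllable 1 onset /zmw/ has 3 consonants (> 2) → not permitted
tmwim — violates constraint 3: syllable 1 onset /tmw/ has 3 consonants (> 2) → not permitted
pnenm.rje — violates constraint 1: syllable 1 coda /nm/ has 2 consonants (> 1) → not permitted
pu.vgi — violates constraint 2: syllable 2 onset /vg/: /v/ (fricative, 2) → /g/ (stop, 1) does not rise → not permitted
wjav — violates constraint 2: syllable 1 onset /wj/: /w/ (glide, 5) → /j/ (glide, 5) does not rise → not permitted
vnjup.nja — violates constraint 3: syllable 1 onset /vnj/ has 3 consonants (> 2) → not permitted
No form is permitted → 0.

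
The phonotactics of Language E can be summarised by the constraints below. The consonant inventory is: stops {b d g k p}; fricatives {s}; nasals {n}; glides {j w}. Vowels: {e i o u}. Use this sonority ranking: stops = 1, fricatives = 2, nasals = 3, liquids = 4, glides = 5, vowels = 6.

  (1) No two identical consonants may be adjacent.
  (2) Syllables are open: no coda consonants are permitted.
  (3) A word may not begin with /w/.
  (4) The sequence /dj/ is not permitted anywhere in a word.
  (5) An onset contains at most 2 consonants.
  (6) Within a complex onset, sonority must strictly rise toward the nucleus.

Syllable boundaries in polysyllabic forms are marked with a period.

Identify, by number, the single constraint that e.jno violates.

e.jno: syllable 2 onset /jn/: /j/ (glide, 5) → /n/ (nasal, 3) does not rise.
This is a violation of constraint 6: "Within a complex onset, sonority must strictly rise toward the nucleus."
The remaining constraints (1, 2, 3, 4, 5) are satisfied.

6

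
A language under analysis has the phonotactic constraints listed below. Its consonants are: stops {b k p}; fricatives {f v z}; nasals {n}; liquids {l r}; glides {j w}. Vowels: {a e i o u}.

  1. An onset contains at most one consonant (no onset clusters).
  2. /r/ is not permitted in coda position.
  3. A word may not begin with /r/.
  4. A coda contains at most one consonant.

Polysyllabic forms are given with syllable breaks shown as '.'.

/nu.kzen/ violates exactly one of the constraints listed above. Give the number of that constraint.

1

/nu.kzen/: syllable 2 onset /kz/ has 2 consonants (> 1).
This is a violation of constraint 1: "An onset contains at most one consonant (no onset clusters)."
The remaining constraints (2, 3, 4) are satisfied.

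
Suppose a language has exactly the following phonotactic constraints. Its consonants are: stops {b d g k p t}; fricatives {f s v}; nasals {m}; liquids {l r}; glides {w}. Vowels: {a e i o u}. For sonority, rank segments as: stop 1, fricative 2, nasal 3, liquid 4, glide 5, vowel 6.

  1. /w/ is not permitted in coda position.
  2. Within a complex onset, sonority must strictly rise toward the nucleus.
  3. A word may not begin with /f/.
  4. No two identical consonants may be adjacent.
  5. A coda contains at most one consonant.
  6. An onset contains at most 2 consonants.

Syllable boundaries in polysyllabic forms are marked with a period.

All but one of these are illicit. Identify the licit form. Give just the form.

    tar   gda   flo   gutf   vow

tar — σ1 onset /t/, coda /r/ ok → licit
gda — violates constraint 2: syllable 1 onset /gd/: /g/ (stop, 1) → /d/ (stop, 1) does not rise → illicit
flo — violates constraint 3: word begins with /f/ → illicit
gutf — violates constraint 5: syllable 1 coda /tf/ has 2 consonants (> 1) → illicit
vow — violates constraint 1: syllable 1 coda contains /w/ → illicit

tar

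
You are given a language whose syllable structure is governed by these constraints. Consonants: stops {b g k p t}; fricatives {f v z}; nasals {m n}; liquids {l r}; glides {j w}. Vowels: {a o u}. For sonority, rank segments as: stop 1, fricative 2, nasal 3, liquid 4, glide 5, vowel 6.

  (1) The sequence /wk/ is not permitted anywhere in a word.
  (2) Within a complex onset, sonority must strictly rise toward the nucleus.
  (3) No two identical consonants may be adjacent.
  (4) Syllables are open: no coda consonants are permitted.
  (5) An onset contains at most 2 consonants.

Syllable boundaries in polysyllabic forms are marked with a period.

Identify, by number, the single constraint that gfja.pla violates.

5

gfja.pla: syllable 1 onset /gfj/ has 3 consonants (> 2).
This is a violation of constraint 5: "An onset contains at most 2 consonants."
The remaining constraints (1, 2, 3, 4) are satisfied.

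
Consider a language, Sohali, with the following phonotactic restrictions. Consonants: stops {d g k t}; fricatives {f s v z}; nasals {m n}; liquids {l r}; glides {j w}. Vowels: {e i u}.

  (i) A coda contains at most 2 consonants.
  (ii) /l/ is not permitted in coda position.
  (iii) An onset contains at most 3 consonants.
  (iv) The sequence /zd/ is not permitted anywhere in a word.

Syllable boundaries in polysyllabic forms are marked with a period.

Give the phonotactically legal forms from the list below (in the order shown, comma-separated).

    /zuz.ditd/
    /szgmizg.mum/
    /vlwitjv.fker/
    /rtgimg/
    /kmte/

/zuz.ditd/ — violates constraint (iv): contains banned sequence /zd/ → phonotactically illegal
/szgmizg.mum/ — violates constraint (iii): syllable 1 onset /szgm/ has 4 consonants (> 3) → phonotactically illegal
/vlwitjv.fker/ — violates constraint (i): syllable 1 coda /tjv/ has 3 consonants (> 2) → phonotactically illegal
/rtgimg/ — σ1 onset /rtg/ (3C), coda /mg/ (2C) ok → phonotactically legal
/kmte/ — σ1 onset /kmt/ (3C), coda /∅/ ok → phonotactically legal

/rtgimg/, /kmte/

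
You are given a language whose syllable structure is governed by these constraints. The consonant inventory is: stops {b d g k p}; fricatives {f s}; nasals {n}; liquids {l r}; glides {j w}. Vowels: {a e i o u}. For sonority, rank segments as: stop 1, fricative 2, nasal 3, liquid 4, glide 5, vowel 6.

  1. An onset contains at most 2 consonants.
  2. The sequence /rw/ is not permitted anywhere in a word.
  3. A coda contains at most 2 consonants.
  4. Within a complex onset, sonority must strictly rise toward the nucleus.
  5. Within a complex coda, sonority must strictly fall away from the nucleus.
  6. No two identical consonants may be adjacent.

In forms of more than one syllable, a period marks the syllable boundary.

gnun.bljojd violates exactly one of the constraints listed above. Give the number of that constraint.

gnun.bljojd: syllable 2 onset /blj/ has 3 consonants (> 2).
This is a violation of constraint 1: "An onset contains at most 2 consonants."
The remaining constraints (2, 3, 4, 5, 6) are satisfied.

1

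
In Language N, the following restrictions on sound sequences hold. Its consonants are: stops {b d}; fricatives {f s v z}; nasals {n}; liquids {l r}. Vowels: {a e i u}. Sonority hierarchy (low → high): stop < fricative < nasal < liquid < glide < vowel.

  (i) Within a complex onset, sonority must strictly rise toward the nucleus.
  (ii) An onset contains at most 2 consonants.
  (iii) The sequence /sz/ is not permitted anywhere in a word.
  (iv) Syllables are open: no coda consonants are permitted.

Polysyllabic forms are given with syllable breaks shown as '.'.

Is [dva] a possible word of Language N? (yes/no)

yes

[dva] — σ1 onset /dv/ (1→2 rises), coda /∅/ ok → licit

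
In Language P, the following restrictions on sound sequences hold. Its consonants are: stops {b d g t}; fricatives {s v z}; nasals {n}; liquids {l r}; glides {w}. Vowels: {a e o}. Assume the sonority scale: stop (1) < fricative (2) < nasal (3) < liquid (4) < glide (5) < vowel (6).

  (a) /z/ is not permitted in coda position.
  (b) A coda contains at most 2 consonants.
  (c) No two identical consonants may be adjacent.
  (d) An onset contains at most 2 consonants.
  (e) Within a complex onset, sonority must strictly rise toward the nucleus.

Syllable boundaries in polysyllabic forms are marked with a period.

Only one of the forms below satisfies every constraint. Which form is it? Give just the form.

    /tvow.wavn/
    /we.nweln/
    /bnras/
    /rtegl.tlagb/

/tvow.wavn/ — violates constraint (c): adjacent identical consonants /ww/ → illicit
/we.nweln/ — σ1 onset /w/, coda /∅/ ok; σ2 onset /nw/ (3→5 rises), coda /ln/ (2C) ok → licit
/bnras/ — violates constraint (d): syllable 1 onset /bnr/ has 3 consonants (> 2) → illicit
/rtegl.tlagb/ — violates constraint (e): syllable 1 onset /rt/: /r/ (liquid, 4) → /t/ (stop, 1) does not rise → illicit

/we.nweln/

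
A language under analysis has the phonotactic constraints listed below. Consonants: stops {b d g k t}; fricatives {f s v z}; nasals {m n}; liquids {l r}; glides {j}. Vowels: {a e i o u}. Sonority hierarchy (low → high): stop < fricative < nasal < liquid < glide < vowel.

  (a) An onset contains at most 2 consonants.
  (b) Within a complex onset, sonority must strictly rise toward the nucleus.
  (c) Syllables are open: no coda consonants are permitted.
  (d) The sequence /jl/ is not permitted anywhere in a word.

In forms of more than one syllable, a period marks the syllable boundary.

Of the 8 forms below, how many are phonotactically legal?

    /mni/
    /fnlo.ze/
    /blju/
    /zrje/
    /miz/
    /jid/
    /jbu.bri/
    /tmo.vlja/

/mni/ — violates constraint (b): syllable 1 onset /mn/: /m/ (nasal, 3) → /n/ (nasal, 3) does not rise → phonotactically illegal
/fnlo.ze/ — violates constraint (a): syllable 1 onset /fnl/ has 3 consonants (> 2) → phonotactically illegal
/blju/ — violates constraint (a): syllable 1 onset /blj/ has 3 consonants (> 2) → phonotactically illegal
/zrje/ — violates constraint (a): syllable 1 onset /zrj/ has 3 consonants (> 2) → phonotactically illegal
/miz/ — violates constraint (c): syllable 1 coda /z/ has 1 consonant (> 0) → phonotactically illegal
/jid/ — violates constraint (c): syllable 1 coda /d/ has 1 consonant (> 0) → phonotactically illegal
/jbu.bri/ — violates constraint (b): syllable 1 onset /jb/: /j/ (glide, 5) → /b/ (stop, 1) does not rise → phonotactically illegal
/tmo.vlja/ — violates constraint (a): syllable 2 onset /vlj/ has 3 consonants (> 2) → phonotactically illegal
No form is phonotactically legal → 0.

0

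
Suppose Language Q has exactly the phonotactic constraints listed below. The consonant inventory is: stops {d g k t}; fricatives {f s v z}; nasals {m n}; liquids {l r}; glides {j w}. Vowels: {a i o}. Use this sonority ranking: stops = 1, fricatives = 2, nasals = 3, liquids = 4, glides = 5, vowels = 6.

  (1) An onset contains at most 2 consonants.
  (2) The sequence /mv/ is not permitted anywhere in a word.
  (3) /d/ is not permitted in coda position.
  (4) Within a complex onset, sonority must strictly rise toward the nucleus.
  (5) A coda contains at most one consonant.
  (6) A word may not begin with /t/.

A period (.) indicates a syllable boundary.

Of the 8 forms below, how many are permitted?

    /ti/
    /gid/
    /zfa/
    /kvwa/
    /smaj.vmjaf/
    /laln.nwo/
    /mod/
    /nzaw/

0

/ti/ — violates constraint 6: word begins with /t/ → not permitted
/gid/ — violates constraint 3: syllable 1 coda contains /d/ → not permitted
/zfa/ — violates constraint 4: syllable 1 onset /zf/: /z/ (fricative, 2) → /f/ (fricative, 2) does not rise → not permitted
/kvwa/ — violates constraint 1: syllable 1 onset /kvw/ has 3 consonants (> 2) → not permitted
/smaj.vmjaf/ — violates constraint 1: syllable 2 onset /vmj/ has 3 consonants (> 2) → not permitted
/laln.nwo/ — violates constraint 5: syllable 1 coda /ln/ has 2 consonants (> 1) → not permitted
/mod/ — violates constraint 3: syllable 1 coda contains /d/ → not permitted
/nzaw/ — violates constraint 4: syllable 1 onset /nz/: /n/ (nasal, 3) → /z/ (fricative, 2) does not rise → not permitted
No form is permitted → 0.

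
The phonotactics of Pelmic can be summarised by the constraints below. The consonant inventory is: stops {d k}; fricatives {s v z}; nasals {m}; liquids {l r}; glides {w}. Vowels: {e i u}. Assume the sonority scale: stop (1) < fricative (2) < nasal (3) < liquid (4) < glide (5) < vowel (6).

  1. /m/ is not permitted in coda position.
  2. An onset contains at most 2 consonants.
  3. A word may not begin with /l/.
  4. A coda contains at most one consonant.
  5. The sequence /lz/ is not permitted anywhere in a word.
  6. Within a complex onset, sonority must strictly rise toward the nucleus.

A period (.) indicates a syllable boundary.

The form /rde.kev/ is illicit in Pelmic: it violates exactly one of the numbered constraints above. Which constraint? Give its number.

/rde.kev/: syllable 1 onset /rd/: /r/ (liquid, 4) → /d/ (stop, 1) does not rise.
This is a violation of constraint 6: "Within a complex onset, sonority must strictly rise toward the nucleus."
The remaining constraints (1, 2, 3, 4, 5) are satisfied.

6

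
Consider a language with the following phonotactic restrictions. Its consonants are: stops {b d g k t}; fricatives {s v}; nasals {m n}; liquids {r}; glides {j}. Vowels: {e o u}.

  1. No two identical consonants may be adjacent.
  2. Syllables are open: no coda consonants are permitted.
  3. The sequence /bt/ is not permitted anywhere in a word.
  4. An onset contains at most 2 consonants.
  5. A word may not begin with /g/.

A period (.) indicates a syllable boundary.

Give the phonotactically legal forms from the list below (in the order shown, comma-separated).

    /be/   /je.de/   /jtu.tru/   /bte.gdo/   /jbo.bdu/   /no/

/be/, /je.de/, /jtu.tru/, /jbo.bdu/, /no/

/be/ — σ1 onset /b/, coda /∅/ ok → phonotactically legal
/je.de/ — σ1 onset /j/, coda /∅/ ok; σ2 onset /d/, coda /∅/ ok → phonotactically legal
/jtu.tru/ — σ1 onset /jt/ (2C), coda /∅/ ok; σ2 onset /tr/ (2C), coda /∅/ ok → phonotactically legal
/bte.gdo/ — violates constraint 3: contains banned sequence /bt/ → phonotactically illegal
/jbo.bdu/ — σ1 onset /jb/ (2C), coda /∅/ ok; σ2 onset /bd/ (2C), coda /∅/ ok → phonotactically legal
/no/ — σ1 onset /n/, coda /∅/ ok → phonotactically legal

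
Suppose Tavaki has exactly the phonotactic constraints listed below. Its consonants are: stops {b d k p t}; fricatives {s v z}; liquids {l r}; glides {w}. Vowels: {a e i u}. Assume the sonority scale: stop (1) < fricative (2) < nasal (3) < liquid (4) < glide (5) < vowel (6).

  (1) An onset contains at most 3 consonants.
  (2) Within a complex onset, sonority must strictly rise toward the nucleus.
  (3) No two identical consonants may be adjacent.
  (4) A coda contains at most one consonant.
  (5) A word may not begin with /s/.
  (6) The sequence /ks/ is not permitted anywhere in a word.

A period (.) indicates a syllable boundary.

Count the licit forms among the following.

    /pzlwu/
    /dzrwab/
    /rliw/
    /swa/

/pzlwu/ — violates constraint 1: syllable 1 onset /pzlw/ has 4 consonants (> 3) → illicit
/dzrwab/ — violates constraint 1: syllable 1 onset /dzrw/ has 4 consonants (> 3) → illicit
/rliw/ — violates constraint 2: syllable 1 onset /rl/: /r/ (liquid, 4) → /l/ (liquid, 4) does not rise → illicit
/swa/ — violates constraint 5: word begins with /s/ → illicit
No form is licit → 0.

0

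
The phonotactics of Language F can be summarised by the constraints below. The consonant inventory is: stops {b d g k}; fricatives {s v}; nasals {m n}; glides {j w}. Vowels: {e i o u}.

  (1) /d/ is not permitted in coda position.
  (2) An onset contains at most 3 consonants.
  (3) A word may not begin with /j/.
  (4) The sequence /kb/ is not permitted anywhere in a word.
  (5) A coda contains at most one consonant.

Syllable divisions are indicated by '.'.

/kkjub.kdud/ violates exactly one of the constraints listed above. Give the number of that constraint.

/kkjub.kdud/: syllable 2 coda contains /d/.
This is a violation of constraint 1: "/d/ is not permitted in coda position."
The remaining constraints (2, 3, 4, 5) are satisfied.

1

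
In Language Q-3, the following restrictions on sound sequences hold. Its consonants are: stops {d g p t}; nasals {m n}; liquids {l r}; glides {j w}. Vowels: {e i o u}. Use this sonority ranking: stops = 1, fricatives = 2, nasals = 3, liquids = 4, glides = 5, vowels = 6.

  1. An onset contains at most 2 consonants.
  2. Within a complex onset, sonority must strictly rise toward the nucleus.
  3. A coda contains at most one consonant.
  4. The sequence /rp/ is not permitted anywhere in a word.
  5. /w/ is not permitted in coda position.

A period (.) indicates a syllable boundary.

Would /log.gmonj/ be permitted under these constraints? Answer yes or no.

no

/log.gmonj/ — violates constraint 3: syllable 2 coda /nj/ has 2 consonants (> 1) → not permitted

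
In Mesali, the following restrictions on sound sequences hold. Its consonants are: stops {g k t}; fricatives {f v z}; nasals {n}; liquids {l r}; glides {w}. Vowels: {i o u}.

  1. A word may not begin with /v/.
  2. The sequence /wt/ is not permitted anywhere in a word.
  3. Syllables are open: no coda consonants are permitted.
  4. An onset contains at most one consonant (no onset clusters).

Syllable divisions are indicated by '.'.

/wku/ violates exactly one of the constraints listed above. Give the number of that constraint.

4

/wku/: syllable 1 onset /wk/ has 2 consonants (> 1).
This is a violation of constraint 4: "An onset contains at most one consonant (no onset clusters)."
The remaining constraints (1, 2, 3) are satisfied.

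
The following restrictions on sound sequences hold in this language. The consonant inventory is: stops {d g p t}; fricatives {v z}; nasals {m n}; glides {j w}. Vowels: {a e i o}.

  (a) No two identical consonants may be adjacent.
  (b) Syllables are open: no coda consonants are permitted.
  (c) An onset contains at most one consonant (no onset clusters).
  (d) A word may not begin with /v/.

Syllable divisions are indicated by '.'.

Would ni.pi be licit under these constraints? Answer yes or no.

yes

ni.pi — σ1 onset /n/, coda /∅/ ok; σ2 onset /p/, coda /∅/ ok → licit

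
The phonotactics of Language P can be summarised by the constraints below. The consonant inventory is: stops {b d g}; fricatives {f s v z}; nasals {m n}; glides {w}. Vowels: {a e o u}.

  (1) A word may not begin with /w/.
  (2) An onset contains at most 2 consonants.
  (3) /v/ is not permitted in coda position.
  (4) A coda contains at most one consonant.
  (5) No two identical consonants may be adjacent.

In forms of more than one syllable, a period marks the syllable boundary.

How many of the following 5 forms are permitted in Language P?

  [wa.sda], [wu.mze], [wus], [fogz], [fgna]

0

[wa.sda] — violates constraint 1: word begins with /w/ → not permitted
[wu.mze] — violates constraint 1: word begins with /w/ → not permitted
[wus] — violates constraint 1: word begins with /w/ → not permitted
[fogz] — violates constraint 4: syllable 1 coda /gz/ has 2 consonants (> 1) → not permitted
[fgna] — violates constraint 2: syllable 1 onset /fgn/ has 3 consonants (> 2) → not permitted
No form is permitted → 0.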